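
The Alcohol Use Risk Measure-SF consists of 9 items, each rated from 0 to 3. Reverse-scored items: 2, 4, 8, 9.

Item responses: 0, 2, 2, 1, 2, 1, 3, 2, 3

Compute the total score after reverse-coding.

12

Raw sum = 16. Reverse-scored items: 2, 4, 8, 9; their raw sum = 8.
Each reversal replaces raw with 3 − raw, changing the total by 3 − 2·raw per item.
Total = 16 + 4·3 − 2·8 = 16 + 12 − 16 = 12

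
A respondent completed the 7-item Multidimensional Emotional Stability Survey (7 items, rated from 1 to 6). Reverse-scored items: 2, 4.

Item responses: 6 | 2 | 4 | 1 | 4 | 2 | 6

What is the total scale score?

33

Reversing items 2 & 4 with 7 − raw:
Total = 6 + (7−2) + 4 + (7−1) + 4 + 2 + 6
      = 6 + 5 + 4 + 6 + 4 + 2 + 6 = 33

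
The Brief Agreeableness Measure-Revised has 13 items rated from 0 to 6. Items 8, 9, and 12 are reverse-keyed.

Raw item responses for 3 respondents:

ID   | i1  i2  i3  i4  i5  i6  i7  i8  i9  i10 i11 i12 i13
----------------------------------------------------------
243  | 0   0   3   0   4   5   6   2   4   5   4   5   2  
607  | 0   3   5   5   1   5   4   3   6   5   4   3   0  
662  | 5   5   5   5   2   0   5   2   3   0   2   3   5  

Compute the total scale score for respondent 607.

Respondent 607 raw: 0, 3, 5, 5, 1, 5, 4, 3, 6, 5, 4, 3, 0.
Reverse-coded (reversed = (0+6) − raw = 6 − raw):
  item 1: 0
  item 2: 3
  item 3: 5
  item 4: 5
  item 5: 1
  item 6: 5
  item 7: 4
  item 8: 6 − 3 = 3
  item 9: 6 − 6 = 0
  item 10: 5
  item 11: 4
  item 12: 6 − 3 = 3
  item 13: 0
Sum = 0 + 3 + 5 + 5 + 1 + 5 + 4 + 3 + 0 + 5 + 4 + 3 + 0 = 38

38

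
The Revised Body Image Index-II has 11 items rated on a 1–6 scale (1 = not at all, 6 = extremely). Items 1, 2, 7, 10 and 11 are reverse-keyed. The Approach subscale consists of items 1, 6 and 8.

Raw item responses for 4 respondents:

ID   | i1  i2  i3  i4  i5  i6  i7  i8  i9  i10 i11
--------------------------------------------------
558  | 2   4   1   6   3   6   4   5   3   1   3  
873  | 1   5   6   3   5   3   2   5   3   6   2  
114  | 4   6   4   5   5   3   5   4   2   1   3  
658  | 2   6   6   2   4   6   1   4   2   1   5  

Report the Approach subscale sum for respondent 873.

Respondent 873 raw: 1, 5, 6, 3, 5, 3, 2, 5, 3, 6, 2.
Approach items: 1, 6, 8.
Reverse-coded (on a 1–6 scale, reversed = 7 − raw):
  item 1: 7 − 1 = 6
  item 6: 3
  item 8: 5
Sum = 6 + 3 + 5 = 14

14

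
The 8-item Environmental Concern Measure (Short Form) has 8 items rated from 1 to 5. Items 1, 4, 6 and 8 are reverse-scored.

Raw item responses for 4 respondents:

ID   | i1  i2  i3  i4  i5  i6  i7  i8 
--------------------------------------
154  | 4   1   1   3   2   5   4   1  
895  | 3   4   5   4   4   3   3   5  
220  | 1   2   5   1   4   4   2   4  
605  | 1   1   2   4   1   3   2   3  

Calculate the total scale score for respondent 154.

Respondent 154 raw: 4, 1, 1, 3, 2, 5, 4, 1.
Reverse-coded (reversed = (1+5) − raw = 6 − raw):
  item 1: 6 − 4 = 2
  item 2: 1
  item 3: 1
  item 4: 6 − 3 = 3
  item 5: 2
  item 6: 6 − 5 = 1
  item 7: 4
  item 8: 6 − 1 = 5
Sum = 2 + 1 + 1 + 3 + 2 + 1 + 4 + 5 = 19

19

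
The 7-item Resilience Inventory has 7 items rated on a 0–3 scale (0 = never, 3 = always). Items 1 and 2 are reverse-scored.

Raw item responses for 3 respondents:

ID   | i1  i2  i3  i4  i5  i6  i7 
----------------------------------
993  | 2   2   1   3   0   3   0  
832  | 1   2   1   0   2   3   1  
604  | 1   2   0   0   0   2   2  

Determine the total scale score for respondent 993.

9

Respondent 993 raw: 2, 2, 1, 3, 0, 3, 0.
Reverse-coded (on a 0–3 scale, reversed = 3 − raw):
  item 1: 3 − 2 = 1
  item 2: 3 − 2 = 1
  item 3: 1
  item 4: 3
  item 5: 0
  item 6: 3
  item 7: 0
Sum = 1 + 1 + 1 + 3 + 0 + 3 + 0 = 9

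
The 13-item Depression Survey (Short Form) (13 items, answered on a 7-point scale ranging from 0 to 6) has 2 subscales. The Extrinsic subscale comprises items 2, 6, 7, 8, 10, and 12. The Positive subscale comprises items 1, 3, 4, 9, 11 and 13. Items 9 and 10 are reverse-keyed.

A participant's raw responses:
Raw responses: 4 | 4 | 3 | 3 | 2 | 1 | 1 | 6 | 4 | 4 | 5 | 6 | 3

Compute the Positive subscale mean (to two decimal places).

Positive items: 1, 3, 4, 9, 11, 13.
Of these, item 9 is reverse-keyed; reverse-coded value = 6 − response.
  item 1: 4
  item 3: 3
  item 4: 3
  item 9: 6 − 4 = 2
  item 11: 5
  item 13: 3
Sum = 4 + 3 + 3 + 2 + 5 + 3 = 20
Mean = 20 / 6 = 3.33

3.33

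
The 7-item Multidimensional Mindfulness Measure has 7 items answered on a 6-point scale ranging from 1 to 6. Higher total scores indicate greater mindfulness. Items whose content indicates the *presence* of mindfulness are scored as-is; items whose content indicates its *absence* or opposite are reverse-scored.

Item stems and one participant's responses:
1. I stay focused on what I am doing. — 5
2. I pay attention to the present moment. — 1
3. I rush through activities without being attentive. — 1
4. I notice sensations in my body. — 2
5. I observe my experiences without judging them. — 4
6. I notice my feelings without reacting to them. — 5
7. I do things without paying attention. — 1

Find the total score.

29

Items 3, 7 describe the absence/opposite of mindfulness → reverse-score.
reversed = (1+6) − raw = 7 − raw.
  item 1: 5
  item 2: 1
  item 3: 7 − 1 = 6
  item 4: 2
  item 5: 4
  item 6: 5
  item 7: 7 − 1 = 6
Total = 5 + 1 + 6 + 2 + 4 + 5 + 6 = 29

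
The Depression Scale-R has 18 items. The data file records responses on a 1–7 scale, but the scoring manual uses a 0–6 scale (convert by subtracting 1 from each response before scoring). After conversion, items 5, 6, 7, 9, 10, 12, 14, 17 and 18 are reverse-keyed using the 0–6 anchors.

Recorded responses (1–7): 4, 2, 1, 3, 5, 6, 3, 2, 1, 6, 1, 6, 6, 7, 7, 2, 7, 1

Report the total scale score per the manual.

40

Convert to 0–6: 3, 1, 0, 2, 4, 5, 2, 1, 0, 5, 0, 5, 5, 6, 6, 1, 6, 0
Reverse-coded (reversed = (0+6) − raw = 6 − raw):
  item 5: 6 − 4 = 2
  item 6: 6 − 5 = 1
  item 7: 6 − 2 = 4
  item 9: 6 − 0 = 6
  item 10: 6 − 5 = 1
  item 12: 6 − 5 = 1
  item 14: 6 − 6 = 0
  item 17: 6 − 6 = 0
  item 18: 6 − 0 = 6
Scored: 3, 1, 0, 2, 2, 1, 4, 1, 6, 1, 0, 1, 5, 0, 6, 1, 0, 6
Total = 40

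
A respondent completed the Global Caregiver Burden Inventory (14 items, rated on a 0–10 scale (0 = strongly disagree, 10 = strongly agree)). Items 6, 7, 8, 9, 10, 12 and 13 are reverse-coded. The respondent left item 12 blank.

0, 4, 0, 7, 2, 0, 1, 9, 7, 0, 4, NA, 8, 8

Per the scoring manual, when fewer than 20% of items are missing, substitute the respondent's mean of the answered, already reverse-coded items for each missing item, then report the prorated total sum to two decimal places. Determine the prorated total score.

Reverse-coded (reversed = (0+10) − raw = 10 − raw):
  item 6: 10 − 0 = 10
  item 7: 10 − 1 = 9
  item 8: 10 − 9 = 1
  item 9: 10 − 7 = 3
  item 10: 10 − 0 = 10
  item 13: 10 − 8 = 2
Completed scored items (13 of 14): 0, 4, 0, 7, 2, 10, 9, 1, 3, 10, 4, 2, 8; sum = 60.
Person mean = 60 / 13 ≈ 4.6154
Prorated total = (60 / 13) × 14 = 64.62 (to 2 dp)

64.62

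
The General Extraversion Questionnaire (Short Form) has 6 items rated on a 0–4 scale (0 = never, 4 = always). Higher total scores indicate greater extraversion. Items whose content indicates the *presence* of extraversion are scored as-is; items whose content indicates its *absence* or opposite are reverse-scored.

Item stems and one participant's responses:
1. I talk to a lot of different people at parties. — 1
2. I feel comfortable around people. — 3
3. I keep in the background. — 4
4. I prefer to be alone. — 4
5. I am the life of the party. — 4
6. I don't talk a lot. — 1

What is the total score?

11

Items 3, 4, 6 describe the absence/opposite of extraversion → reverse-score.
reversed = (0+4) − raw = 4 − raw.
  item 1: 1
  item 2: 3
  item 3: 4 − 4 = 0
  item 4: 4 − 4 = 0
  item 5: 4
  item 6: 4 − 1 = 3
Total = 1 + 3 + 0 + 0 + 4 + 3 = 11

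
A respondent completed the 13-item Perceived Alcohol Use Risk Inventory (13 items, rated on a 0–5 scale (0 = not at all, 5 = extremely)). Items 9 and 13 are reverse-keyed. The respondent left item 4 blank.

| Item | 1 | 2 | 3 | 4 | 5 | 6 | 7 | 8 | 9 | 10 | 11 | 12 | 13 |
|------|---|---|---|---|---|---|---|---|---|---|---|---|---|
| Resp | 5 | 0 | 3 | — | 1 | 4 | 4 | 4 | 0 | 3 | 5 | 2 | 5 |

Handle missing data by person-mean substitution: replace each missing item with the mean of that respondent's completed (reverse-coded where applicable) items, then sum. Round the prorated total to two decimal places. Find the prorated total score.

39.00

Reverse-coded (on a 0–5 scale, reversed = 5 − raw):
  item 9: 5 − 0 = 5
  item 13: 5 − 5 = 0
Completed scored items (12 of 13): 5, 0, 3, 1, 4, 4, 4, 5, 3, 5, 2, 0; sum = 36.
Person mean = 36 / 12 ≈ 3.0000
Prorated total = (36 / 12) × 13 = 39.00 (to 2 dp)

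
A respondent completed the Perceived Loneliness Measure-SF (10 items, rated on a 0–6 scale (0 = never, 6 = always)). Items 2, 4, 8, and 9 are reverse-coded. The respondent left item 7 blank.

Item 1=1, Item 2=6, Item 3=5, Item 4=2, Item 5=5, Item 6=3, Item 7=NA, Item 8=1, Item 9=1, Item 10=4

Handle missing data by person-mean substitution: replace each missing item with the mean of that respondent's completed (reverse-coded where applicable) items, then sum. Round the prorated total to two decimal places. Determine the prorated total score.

Reverse-coded (reverse-coded value = 6 − response):
  item 2: 6 − 6 = 0
  item 4: 6 − 2 = 4
  item 8: 6 − 1 = 5
  item 9: 6 − 1 = 5
Completed scored items (9 of 10): 1, 0, 5, 4, 5, 3, 5, 5, 4; sum = 32.
Person mean = 32 / 9 ≈ 3.5556
Prorated total = (32 / 9) × 10 = 35.56 (to 2 dp)

35.56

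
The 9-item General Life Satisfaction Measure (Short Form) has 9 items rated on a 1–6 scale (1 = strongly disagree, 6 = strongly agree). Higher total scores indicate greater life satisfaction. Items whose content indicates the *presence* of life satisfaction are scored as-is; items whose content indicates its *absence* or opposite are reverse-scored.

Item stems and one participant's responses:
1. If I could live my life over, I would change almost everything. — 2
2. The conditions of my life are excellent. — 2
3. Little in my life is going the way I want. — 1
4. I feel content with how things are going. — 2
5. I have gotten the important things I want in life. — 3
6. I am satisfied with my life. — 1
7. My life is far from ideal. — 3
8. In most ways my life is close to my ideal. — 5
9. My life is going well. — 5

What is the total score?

Items 1, 3, 7 describe the absence/opposite of life satisfaction → reverse-score.
on a 1–6 scale, reversed = 7 − raw.
  item 1: 7 − 2 = 5
  item 2: 2
  item 3: 7 − 1 = 6
  item 4: 2
  item 5: 3
  item 6: 1
  item 7: 7 − 3 = 4
  item 8: 5
  item 9: 5
Total = 5 + 2 + 6 + 2 + 3 + 1 + 4 + 5 + 5 = 33

33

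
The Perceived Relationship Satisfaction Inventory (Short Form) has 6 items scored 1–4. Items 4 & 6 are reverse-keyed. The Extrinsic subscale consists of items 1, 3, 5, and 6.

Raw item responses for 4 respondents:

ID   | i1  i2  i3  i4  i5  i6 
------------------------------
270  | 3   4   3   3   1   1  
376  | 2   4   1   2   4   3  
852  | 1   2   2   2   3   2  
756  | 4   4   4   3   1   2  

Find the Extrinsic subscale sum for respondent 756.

Respondent 756 raw: 4, 4, 4, 3, 1, 2.
Extrinsic items: 1, 3, 5, 6.
Reverse-coded (on a 1–4 scale, reversed = 5 − raw):
  item 1: 4
  item 3: 4
  item 5: 1
  item 6: 5 − 2 = 3
Sum = 4 + 4 + 1 + 3 = 12

12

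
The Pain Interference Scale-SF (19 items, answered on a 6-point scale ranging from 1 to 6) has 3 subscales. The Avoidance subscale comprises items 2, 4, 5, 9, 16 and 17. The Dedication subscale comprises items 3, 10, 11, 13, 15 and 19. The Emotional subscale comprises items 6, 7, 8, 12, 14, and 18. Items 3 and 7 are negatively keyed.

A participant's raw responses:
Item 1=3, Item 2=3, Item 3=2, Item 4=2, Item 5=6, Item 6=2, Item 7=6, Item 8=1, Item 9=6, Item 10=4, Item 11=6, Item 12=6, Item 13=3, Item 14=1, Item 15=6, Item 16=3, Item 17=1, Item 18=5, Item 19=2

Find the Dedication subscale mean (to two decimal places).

Dedication items: 3, 10, 11, 13, 15, 19.
Of these, item 3 is negatively keyed; on a 1–6 scale, reversed = 7 − raw.
  item 3: 7 − 2 = 5
  item 10: 4
  item 11: 6
  item 13: 3
  item 15: 6
  item 19: 2
Sum = 5 + 4 + 6 + 3 + 6 + 2 = 26
Mean = 26 / 6 = 4.33

4.33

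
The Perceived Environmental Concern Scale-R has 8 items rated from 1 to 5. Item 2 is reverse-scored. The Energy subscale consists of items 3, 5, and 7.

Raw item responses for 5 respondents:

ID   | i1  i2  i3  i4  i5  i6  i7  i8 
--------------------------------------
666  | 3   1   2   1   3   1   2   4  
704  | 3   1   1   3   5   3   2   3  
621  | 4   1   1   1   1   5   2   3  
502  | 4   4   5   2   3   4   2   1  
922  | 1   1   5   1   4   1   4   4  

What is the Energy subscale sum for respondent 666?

7

Respondent 666 raw: 3, 1, 2, 1, 3, 1, 2, 4.
Energy items: 3, 5, 7.
Reverse-coded (reverse-coded value = 6 − response):
  item 3: 2
  item 5: 3
  item 7: 2
Sum = 2 + 3 + 2 = 7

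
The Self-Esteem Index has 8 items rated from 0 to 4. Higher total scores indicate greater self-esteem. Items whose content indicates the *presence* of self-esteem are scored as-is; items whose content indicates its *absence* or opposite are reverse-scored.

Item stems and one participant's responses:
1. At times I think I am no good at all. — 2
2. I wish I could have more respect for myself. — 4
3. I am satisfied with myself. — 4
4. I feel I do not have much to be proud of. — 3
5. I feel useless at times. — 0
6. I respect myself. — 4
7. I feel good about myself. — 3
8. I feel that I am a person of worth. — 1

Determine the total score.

19

Items 1, 2, 4, 5 describe the absence/opposite of self-esteem → reverse-score.
reverse-coded value = 4 − response.
  item 1: 4 − 2 = 2
  item 2: 4 − 4 = 0
  item 3: 4
  item 4: 4 − 3 = 1
  item 5: 4 − 0 = 4
  item 6: 4
  item 7: 3
  item 8: 1
Total = 2 + 0 + 4 + 1 + 4 + 4 + 3 + 1 = 19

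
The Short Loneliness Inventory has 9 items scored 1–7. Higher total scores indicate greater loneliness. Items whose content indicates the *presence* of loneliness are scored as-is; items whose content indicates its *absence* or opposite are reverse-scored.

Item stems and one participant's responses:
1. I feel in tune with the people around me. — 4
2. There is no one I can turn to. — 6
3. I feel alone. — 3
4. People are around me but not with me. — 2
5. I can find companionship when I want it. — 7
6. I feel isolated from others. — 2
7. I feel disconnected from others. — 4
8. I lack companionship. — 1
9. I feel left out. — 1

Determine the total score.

Items 1, 5 describe the absence/opposite of loneliness → reverse-score.
reversed = (1+7) − raw = 8 − raw.
  item 1: 8 − 4 = 4
  item 2: 6
  item 3: 3
  item 4: 2
  item 5: 8 − 7 = 1
  item 6: 2
  item 7: 4
  item 8: 1
  item 9: 1
Total = 4 + 6 + 3 + 2 + 1 + 2 + 4 + 1 + 1 = 24

24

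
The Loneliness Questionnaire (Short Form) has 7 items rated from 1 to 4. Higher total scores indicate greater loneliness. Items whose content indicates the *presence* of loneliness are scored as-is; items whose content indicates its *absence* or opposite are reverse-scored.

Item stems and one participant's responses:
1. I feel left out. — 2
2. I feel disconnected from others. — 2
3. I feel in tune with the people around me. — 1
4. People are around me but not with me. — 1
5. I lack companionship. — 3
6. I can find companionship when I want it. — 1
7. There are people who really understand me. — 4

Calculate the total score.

Items 3, 6, 7 describe the absence/opposite of loneliness → reverse-score.
reversed = (1+4) − raw = 5 − raw.
  item 1: 2
  item 2: 2
  item 3: 5 − 1 = 4
  item 4: 1
  item 5: 3
  item 6: 5 − 1 = 4
  item 7: 5 − 4 = 1
Total = 2 + 2 + 4 + 1 + 3 + 4 + 1 = 17

17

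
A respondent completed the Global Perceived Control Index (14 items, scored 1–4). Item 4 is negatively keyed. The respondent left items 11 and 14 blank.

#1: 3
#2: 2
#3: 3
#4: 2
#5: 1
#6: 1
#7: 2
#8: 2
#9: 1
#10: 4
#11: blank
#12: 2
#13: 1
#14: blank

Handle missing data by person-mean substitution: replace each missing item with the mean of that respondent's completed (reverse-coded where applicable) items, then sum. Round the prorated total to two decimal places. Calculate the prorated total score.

29.17

Reverse-coded (reverse-coded value = 5 − response):
  item 4: 5 − 2 = 3
Completed scored items (12 of 14): 3, 2, 3, 3, 1, 1, 2, 2, 1, 4, 2, 1; sum = 25.
Person mean = 25 / 12 ≈ 2.0833
Prorated total = (25 / 12) × 14 = 29.17 (to 2 dp)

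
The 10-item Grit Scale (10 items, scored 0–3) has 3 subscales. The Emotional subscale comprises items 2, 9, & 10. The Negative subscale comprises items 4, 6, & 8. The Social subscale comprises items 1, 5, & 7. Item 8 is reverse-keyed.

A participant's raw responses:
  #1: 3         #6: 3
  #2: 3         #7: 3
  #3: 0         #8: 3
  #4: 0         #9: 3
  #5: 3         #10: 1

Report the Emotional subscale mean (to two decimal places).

Emotional items: 2, 9, 10.
  item 2: 3
  item 9: 3
  item 10: 1
Sum = 3 + 3 + 1 = 7
Mean = 7 / 3 = 2.33

2.33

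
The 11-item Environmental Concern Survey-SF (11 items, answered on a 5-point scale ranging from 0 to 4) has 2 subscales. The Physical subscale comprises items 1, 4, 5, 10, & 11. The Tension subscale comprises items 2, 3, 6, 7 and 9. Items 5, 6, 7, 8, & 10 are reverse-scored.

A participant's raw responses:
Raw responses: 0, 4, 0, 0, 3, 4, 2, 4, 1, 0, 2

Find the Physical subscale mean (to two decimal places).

1.40

Physical items: 1, 4, 5, 10, 11.
Of these, items 5 & 10 are reverse-scored; on a 0–4 scale, reversed = 4 − raw.
  item 1: 0
  item 4: 0
  item 5: 4 − 3 = 1
  item 10: 4 − 0 = 4
  item 11: 2
Sum = 0 + 0 + 1 + 4 + 2 = 7
Mean = 7 / 5 = 1.40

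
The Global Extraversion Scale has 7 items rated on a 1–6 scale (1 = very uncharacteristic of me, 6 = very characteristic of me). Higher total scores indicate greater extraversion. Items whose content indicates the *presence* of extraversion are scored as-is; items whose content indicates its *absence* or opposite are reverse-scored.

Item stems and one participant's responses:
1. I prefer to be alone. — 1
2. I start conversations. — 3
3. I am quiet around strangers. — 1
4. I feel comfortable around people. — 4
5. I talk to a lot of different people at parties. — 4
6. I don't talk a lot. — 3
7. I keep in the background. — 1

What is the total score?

Items 1, 3, 6, 7 describe the absence/opposite of extraversion → reverse-score.
reversed = (1+6) − raw = 7 − raw.
  item 1: 7 − 1 = 6
  item 2: 3
  item 3: 7 − 1 = 6
  item 4: 4
  item 5: 4
  item 6: 7 − 3 = 4
  item 7: 7 − 1 = 6
Total = 6 + 3 + 6 + 4 + 4 + 4 + 6 = 33

33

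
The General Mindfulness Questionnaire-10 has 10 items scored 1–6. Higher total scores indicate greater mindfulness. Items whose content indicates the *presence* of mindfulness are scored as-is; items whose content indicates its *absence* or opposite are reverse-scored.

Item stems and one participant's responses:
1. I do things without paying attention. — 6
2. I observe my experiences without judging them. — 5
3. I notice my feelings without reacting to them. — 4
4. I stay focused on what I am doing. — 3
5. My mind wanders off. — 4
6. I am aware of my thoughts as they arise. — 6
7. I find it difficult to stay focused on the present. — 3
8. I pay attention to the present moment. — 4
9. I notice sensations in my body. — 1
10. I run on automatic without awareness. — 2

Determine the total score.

36

Items 1, 5, 7, 10 describe the absence/opposite of mindfulness → reverse-score.
reversed = (1+6) − raw = 7 − raw.
  item 1: 7 − 6 = 1
  item 2: 5
  item 3: 4
  item 4: 3
  item 5: 7 − 4 = 3
  item 6: 6
  item 7: 7 − 3 = 4
  item 8: 4
  item 9: 1
  item 10: 7 − 2 = 5
Total = 1 + 5 + 4 + 3 + 3 + 6 + 4 + 4 + 1 + 5 = 36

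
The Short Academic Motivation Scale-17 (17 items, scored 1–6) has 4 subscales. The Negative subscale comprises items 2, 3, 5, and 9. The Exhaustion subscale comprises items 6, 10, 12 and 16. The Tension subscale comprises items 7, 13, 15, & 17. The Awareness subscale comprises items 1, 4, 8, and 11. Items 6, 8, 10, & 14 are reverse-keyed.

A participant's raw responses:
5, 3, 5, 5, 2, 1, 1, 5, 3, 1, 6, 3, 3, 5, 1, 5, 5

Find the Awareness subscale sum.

Awareness items: 1, 4, 8, 11.
Of these, item 8 is reverse-keyed; reversed = (1+6) − raw = 7 − raw.
  item 1: 5
  item 4: 5
  item 8: 7 − 5 = 2
  item 11: 6
Sum = 5 + 5 + 2 + 6 = 18

18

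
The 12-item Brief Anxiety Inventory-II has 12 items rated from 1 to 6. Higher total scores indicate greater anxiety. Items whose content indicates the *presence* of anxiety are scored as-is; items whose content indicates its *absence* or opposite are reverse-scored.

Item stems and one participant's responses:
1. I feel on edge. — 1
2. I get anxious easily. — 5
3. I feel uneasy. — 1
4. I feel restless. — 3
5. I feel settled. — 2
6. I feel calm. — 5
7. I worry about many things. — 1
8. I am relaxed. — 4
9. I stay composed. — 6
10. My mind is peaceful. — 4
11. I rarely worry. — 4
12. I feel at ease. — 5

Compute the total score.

Items 5, 6, 8, 9, 10, 11, 12 describe the absence/opposite of anxiety → reverse-score.
reverse-coded value = 7 − response.
  item 1: 1
  item 2: 5
  item 3: 1
  item 4: 3
  item 5: 7 − 2 = 5
  item 6: 7 − 5 = 2
  item 7: 1
  item 8: 7 − 4 = 3
  item 9: 7 − 6 = 1
  item 10: 7 − 4 = 3
  item 11: 7 − 4 = 3
  item 12: 7 − 5 = 2
Total = 1 + 5 + 1 + 3 + 5 + 2 + 1 + 3 + 1 + 3 + 3 + 2 = 30

30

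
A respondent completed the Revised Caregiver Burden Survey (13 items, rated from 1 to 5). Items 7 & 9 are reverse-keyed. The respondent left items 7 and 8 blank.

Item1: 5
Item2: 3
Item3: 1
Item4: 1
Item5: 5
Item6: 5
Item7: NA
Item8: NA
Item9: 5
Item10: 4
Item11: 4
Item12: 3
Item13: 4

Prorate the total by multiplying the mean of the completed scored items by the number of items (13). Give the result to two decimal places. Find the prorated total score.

42.55

Reverse-coded (reversed = (1+5) − raw = 6 − raw):
  item 9: 6 − 5 = 1
Completed scored items (11 of 13): 5, 3, 1, 1, 5, 5, 1, 4, 4, 3, 4; sum = 36.
Person mean = 36 / 11 ≈ 3.2727
Prorated total = (36 / 11) × 13 = 42.55 (to 2 dp)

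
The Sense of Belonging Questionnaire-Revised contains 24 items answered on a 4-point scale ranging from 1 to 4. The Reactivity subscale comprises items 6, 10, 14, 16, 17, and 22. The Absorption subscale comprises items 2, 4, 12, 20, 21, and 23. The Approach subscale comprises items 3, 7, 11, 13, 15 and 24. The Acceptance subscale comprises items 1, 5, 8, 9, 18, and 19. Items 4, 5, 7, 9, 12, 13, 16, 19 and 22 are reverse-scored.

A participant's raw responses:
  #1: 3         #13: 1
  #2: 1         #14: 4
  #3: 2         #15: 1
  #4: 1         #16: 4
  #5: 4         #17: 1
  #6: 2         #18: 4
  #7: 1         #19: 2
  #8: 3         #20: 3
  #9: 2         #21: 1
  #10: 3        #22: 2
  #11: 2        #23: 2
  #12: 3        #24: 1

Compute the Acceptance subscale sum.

Acceptance items: 1, 5, 8, 9, 18, 19.
Of these, items 5, 9, and 19 are reverse-scored; reversed = (1+4) − raw = 5 − raw.
  item 1: 3
  item 5: 5 − 4 = 1
  item 8: 3
  item 9: 5 − 2 = 3
  item 18: 4
  item 19: 5 − 2 = 3
Sum = 3 + 1 + 3 + 3 + 4 + 3 = 17

17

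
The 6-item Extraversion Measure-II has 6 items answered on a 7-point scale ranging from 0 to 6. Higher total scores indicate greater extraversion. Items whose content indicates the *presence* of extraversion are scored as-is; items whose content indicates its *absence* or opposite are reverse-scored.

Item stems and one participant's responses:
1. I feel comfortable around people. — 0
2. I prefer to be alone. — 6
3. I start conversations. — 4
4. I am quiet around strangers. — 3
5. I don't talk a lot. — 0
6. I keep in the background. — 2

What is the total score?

Items 2, 4, 5, 6 describe the absence/opposite of extraversion → reverse-score.
reversed = (0+6) − raw = 6 − raw.
  item 1: 0
  item 2: 6 − 6 = 0
  item 3: 4
  item 4: 6 − 3 = 3
  item 5: 6 − 0 = 6
  item 6: 6 − 2 = 4
Total = 0 + 0 + 4 + 3 + 6 + 4 = 17

17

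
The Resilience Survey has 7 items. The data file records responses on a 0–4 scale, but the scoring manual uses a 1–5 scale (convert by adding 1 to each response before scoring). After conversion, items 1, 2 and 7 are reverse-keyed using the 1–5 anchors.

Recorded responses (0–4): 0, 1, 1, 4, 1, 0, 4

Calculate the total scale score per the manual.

20

Convert to 1–5: 1, 2, 2, 5, 2, 1, 5
Reverse-coded (on a 1–5 scale, reversed = 6 − raw):
  item 1: 6 − 1 = 5
  item 2: 6 − 2 = 4
  item 7: 6 − 5 = 1
Scored: 5, 4, 2, 5, 2, 1, 1
Total = 20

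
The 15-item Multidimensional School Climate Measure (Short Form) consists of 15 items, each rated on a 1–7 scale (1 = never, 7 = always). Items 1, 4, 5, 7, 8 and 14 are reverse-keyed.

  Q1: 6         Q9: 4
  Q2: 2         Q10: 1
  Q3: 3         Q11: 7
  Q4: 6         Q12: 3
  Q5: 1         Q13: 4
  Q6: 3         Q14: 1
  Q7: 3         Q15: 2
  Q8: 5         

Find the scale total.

55

Apply reverse scoring (on a 1–7 scale, reversed = 8 − raw):
  item 1: 8 − 6 = 2
  item 4: 8 − 6 = 2
  item 5: 8 − 1 = 7
  item 7: 8 − 3 = 5
  item 8: 8 − 5 = 3
  item 14: 8 − 1 = 7
Scored responses: 2, 2, 3, 2, 7, 3, 5, 3, 4, 1, 7, 3, 4, 7, 2
Total = 2 + 2 + 3 + 2 + 7 + 3 + 5 + 3 + 4 + 1 + 7 + 3 + 4 + 7 + 2 = 55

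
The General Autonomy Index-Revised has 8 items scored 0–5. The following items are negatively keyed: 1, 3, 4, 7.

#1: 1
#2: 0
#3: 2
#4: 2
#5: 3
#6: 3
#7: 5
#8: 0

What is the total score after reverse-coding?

Reverse-coded items (reverse-coded value = 5 − response):
  item 1: 5 − 1 = 4
  item 3: 5 − 2 = 3
  item 4: 5 − 2 = 3
  item 7: 5 − 5 = 0
After reverse-coding: 4, 0, 3, 3, 3, 3, 0, 0
Total = 4 + 0 + 3 + 3 + 3 + 3 + 0 + 0 = 16

16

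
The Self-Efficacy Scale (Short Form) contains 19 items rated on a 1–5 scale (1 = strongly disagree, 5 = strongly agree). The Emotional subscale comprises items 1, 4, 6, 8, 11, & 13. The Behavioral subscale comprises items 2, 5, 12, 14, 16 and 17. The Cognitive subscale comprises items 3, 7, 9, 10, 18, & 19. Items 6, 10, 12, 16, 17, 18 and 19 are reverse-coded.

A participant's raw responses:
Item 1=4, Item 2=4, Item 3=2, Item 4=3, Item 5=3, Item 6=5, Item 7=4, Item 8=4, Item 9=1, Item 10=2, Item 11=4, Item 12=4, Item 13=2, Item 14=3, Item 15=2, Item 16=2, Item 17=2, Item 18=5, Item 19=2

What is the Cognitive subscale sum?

Cognitive items: 3, 7, 9, 10, 18, 19.
Of these, items 10, 18 and 19 are reverse-coded; reversed = (1+5) − raw = 6 − raw.
  item 3: 2
  item 7: 4
  item 9: 1
  item 10: 6 − 2 = 4
  item 18: 6 − 5 = 1
  item 19: 6 − 2 = 4
Sum = 2 + 4 + 1 + 4 + 1 + 4 = 16

16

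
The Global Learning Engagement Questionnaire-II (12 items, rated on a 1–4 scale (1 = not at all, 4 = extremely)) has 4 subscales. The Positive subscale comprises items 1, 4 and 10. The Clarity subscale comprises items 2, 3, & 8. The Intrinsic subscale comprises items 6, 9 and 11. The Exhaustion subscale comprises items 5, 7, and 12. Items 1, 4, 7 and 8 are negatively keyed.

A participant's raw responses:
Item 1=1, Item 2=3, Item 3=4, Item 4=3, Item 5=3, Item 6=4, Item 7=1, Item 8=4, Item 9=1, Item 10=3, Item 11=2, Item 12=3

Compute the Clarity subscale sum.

8

Clarity items: 2, 3, 8.
Of these, item 8 is negatively keyed; reverse-coded value = 5 − response.
  item 2: 3
  item 3: 4
  item 8: 5 − 4 = 1
Sum = 3 + 4 + 1 = 8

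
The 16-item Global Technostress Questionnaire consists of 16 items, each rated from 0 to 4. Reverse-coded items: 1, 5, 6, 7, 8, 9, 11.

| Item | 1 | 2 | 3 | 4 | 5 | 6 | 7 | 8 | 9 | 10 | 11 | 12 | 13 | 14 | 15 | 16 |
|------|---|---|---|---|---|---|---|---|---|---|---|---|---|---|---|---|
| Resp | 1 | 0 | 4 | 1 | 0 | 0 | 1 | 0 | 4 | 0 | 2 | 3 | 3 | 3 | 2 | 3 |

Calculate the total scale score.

39

Apply reverse scoring (on a 0–4 scale, reversed = 4 − raw):
  item 1: 4 − 1 = 3
  item 5: 4 − 0 = 4
  item 6: 4 − 0 = 4
  item 7: 4 − 1 = 3
  item 8: 4 − 0 = 4
  item 9: 4 − 4 = 0
  item 11: 4 − 2 = 2
Scored responses: 3, 0, 4, 1, 4, 4, 3, 4, 0, 0, 2, 3, 3, 3, 2, 3
Total = 3 + 0 + 4 + 1 + 4 + 4 + 3 + 4 + 0 + 0 + 2 + 3 + 3 + 3 + 2 + 3 = 39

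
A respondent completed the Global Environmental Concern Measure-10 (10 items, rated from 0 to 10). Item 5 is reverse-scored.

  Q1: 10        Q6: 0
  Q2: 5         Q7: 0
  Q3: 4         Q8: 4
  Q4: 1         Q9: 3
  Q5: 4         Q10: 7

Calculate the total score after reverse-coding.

40

Reversing item 5 with 10 − raw:
Total = 10 + 5 + 4 + 1 + (10−4) + 0 + 0 + 4 + 3 + 7
      = 10 + 5 + 4 + 1 + 6 + 0 + 0 + 4 + 3 + 7 = 40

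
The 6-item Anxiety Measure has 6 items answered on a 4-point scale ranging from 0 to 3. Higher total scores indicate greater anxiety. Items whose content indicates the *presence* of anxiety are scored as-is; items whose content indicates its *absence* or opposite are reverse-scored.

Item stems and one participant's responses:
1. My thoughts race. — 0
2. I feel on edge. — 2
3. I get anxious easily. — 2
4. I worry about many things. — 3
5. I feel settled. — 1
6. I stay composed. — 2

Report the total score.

10

Items 5, 6 describe the absence/opposite of anxiety → reverse-score.
reversed = (0+3) − raw = 3 − raw.
  item 1: 0
  item 2: 2
  item 3: 2
  item 4: 3
  item 5: 3 − 1 = 2
  item 6: 3 − 2 = 1
Total = 0 + 2 + 2 + 3 + 2 + 1 = 10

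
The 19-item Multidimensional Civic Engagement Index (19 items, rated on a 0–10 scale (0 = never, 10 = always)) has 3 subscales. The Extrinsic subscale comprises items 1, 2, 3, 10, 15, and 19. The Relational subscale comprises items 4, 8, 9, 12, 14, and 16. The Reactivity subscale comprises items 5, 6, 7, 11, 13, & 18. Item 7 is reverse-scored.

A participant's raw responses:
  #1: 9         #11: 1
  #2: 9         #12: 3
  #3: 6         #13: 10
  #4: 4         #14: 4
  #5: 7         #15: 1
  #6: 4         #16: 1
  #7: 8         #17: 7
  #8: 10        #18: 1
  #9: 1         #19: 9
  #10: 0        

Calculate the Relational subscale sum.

23

Relational items: 4, 8, 9, 12, 14, 16.
  item 4: 4
  item 8: 10
  item 9: 1
  item 12: 3
  item 14: 4
  item 16: 1
Sum = 4 + 10 + 1 + 3 + 4 + 1 = 23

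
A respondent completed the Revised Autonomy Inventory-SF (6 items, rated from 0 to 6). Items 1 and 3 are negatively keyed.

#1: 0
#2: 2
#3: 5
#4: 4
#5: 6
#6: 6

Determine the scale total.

Reverse-coded items (reverse-coded value = 6 − response):
  item 1: 6 − 0 = 6
  item 3: 6 − 5 = 1
After reverse-coding: 6, 2, 1, 4, 6, 6
Total = 6 + 2 + 1 + 4 + 6 + 6 = 25

25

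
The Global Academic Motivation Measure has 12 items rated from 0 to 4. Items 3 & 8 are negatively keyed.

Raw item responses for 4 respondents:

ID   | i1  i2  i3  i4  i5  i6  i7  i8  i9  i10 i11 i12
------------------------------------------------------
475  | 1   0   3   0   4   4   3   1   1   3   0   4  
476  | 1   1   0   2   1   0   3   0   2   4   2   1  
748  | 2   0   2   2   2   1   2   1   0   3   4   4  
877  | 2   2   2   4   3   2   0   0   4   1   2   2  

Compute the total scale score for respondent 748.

25

Respondent 748 raw: 2, 0, 2, 2, 2, 1, 2, 1, 0, 3, 4, 4.
Reverse-coded (on a 0–4 scale, reversed = 4 − raw):
  item 1: 2
  item 2: 0
  item 3: 4 − 2 = 2
  item 4: 2
  item 5: 2
  item 6: 1
  item 7: 2
  item 8: 4 − 1 = 3
  item 9: 0
  item 10: 3
  item 11: 4
  item 12: 4
Sum = 2 + 0 + 2 + 2 + 2 + 1 + 2 + 3 + 0 + 3 + 4 + 4 = 25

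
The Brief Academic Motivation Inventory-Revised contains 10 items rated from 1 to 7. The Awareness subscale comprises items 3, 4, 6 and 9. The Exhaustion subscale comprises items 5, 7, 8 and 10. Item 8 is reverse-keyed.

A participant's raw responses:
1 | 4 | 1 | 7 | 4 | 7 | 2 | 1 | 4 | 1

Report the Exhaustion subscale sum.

14

Exhaustion items: 5, 7, 8, 10.
Of these, item 8 is reverse-keyed; reverse-coded value = 8 − response.
  item 5: 4
  item 7: 2
  item 8: 8 − 1 = 7
  item 10: 1
Sum = 4 + 2 + 7 + 1 = 14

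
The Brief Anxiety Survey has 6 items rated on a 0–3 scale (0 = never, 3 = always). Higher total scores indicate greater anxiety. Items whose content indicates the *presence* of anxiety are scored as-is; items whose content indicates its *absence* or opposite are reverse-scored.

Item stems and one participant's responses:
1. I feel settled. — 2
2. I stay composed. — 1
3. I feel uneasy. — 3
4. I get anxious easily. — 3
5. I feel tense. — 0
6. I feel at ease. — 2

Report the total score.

10

Items 1, 2, 6 describe the absence/opposite of anxiety → reverse-score.
reversed = (0+3) − raw = 3 − raw.
  item 1: 3 − 2 = 1
  item 2: 3 − 1 = 2
  item 3: 3
  item 4: 3
  item 5: 0
  item 6: 3 − 2 = 1
Total = 1 + 2 + 3 + 3 + 0 + 1 = 10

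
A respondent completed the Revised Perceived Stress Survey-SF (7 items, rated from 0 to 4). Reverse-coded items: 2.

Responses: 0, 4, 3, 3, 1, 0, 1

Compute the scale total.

Raw sum = 12. Reverse-coded items: 2; their raw sum = 4.
Each reversal replaces raw with 4 − raw, changing the total by 4 − 2·raw per item.
Total = 12 + 1·4 − 2·4 = 12 + 4 − 8 = 8

8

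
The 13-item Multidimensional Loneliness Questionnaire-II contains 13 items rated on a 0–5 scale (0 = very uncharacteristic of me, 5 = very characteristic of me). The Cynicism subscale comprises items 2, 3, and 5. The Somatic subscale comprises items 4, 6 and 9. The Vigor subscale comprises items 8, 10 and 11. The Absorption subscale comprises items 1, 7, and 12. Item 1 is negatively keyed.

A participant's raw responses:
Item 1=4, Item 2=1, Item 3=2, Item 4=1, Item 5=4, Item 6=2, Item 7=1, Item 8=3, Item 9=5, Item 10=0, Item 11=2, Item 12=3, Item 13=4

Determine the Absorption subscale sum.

5

Absorption items: 1, 7, 12.
Of these, item 1 is negatively keyed; on a 0–5 scale, reversed = 5 − raw.
  item 1: 5 − 4 = 1
  item 7: 1
  item 12: 3
Sum = 1 + 1 + 3 = 5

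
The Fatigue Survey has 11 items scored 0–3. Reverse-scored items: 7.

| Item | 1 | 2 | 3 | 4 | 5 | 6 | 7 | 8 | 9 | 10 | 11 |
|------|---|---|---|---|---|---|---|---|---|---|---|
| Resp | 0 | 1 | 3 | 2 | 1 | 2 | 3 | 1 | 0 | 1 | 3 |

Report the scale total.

Reverse-scored items use 3 − raw:
  item 7: 3 − 3 = 0
Scored responses: 0, 1, 3, 2, 1, 2, 0, 1, 0, 1, 3
Total = 0 + 1 + 3 + 2 + 1 + 2 + 0 + 1 + 0 + 1 + 3 = 14

14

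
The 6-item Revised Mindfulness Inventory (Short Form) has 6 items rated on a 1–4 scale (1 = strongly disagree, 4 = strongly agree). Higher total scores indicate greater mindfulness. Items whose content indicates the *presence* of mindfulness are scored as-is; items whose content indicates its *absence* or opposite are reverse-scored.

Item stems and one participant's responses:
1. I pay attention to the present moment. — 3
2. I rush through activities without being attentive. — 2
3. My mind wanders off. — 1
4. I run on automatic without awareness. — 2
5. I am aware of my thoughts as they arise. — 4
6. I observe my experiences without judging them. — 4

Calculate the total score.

21

Items 2, 3, 4 describe the absence/opposite of mindfulness → reverse-score.
reversed = (1+4) − raw = 5 − raw.
  item 1: 3
  item 2: 5 − 2 = 3
  item 3: 5 − 1 = 4
  item 4: 5 − 2 = 3
  item 5: 4
  item 6: 4
Total = 3 + 3 + 4 + 3 + 4 + 4 = 21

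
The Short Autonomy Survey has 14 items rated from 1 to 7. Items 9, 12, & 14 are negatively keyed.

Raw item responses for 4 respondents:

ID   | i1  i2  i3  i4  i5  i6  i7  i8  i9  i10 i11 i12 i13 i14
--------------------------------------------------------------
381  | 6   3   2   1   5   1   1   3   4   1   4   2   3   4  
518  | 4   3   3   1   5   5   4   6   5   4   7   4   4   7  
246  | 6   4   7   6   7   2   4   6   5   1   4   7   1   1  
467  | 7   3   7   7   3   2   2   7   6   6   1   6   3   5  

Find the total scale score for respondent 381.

44

Respondent 381 raw: 6, 3, 2, 1, 5, 1, 1, 3, 4, 1, 4, 2, 3, 4.
Reverse-coded (reversed = (1+7) − raw = 8 − raw):
  item 1: 6
  item 2: 3
  item 3: 2
  item 4: 1
  item 5: 5
  item 6: 1
  item 7: 1
  item 8: 3
  item 9: 8 − 4 = 4
  item 10: 1
  item 11: 4
  item 12: 8 − 2 = 6
  item 13: 3
  item 14: 8 − 4 = 4
Sum = 6 + 3 + 2 + 1 + 5 + 1 + 1 + 3 + 4 + 1 + 4 + 6 + 3 + 4 = 44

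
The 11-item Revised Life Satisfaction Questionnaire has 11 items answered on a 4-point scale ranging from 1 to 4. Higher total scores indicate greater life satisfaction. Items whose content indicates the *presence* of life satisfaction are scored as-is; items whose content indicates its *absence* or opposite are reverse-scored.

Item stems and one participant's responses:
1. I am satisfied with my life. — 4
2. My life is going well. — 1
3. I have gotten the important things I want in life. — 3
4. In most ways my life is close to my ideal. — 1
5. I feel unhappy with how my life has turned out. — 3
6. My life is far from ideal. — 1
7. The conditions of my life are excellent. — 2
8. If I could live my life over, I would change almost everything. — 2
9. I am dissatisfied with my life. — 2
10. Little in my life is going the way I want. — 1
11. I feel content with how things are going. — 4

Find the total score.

31

Items 5, 6, 8, 9, 10 describe the absence/opposite of life satisfaction → reverse-score.
reversed = (1+4) − raw = 5 − raw.
  item 1: 4
  item 2: 1
  item 3: 3
  item 4: 1
  item 5: 5 − 3 = 2
  item 6: 5 − 1 = 4
  item 7: 2
  item 8: 5 − 2 = 3
  item 9: 5 − 2 = 3
  item 10: 5 − 1 = 4
  item 11: 4
Total = 4 + 1 + 3 + 1 + 2 + 4 + 2 + 3 + 3 + 4 + 4 = 31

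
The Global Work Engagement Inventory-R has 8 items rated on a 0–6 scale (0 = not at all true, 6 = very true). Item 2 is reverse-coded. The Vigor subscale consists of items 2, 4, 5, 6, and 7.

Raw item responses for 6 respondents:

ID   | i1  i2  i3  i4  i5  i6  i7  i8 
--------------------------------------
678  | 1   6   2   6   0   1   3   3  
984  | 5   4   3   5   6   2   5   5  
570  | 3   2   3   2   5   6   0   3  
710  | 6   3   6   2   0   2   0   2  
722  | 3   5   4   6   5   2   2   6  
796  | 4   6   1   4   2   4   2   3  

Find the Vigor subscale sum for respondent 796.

12

Respondent 796 raw: 4, 6, 1, 4, 2, 4, 2, 3.
Vigor items: 2, 4, 5, 6, 7.
Reverse-coded (reversed = (0+6) − raw = 6 − raw):
  item 2: 6 − 6 = 0
  item 4: 4
  item 5: 2
  item 6: 4
  item 7: 2
Sum = 0 + 4 + 2 + 4 + 2 = 12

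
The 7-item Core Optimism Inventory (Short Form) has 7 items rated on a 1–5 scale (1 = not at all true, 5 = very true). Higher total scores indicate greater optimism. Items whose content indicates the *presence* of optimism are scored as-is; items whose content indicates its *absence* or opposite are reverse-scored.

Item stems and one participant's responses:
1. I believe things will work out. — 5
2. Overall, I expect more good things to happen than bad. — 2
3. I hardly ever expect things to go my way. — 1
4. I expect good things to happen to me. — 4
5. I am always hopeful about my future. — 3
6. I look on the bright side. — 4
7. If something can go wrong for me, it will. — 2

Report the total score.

Items 3, 7 describe the absence/opposite of optimism → reverse-score.
on a 1–5 scale, reversed = 6 − raw.
  item 1: 5
  item 2: 2
  item 3: 6 − 1 = 5
  item 4: 4
  item 5: 3
  item 6: 4
  item 7: 6 − 2 = 4
Total = 5 + 2 + 5 + 4 + 3 + 4 + 4 = 27

27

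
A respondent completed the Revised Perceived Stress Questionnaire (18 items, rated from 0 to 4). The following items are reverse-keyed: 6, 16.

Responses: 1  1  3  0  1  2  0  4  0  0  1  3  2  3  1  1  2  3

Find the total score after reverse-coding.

Reverse-keyed items use 4 − raw:
  item 6: 4 − 2 = 2
  item 16: 4 − 1 = 3
After reverse-coding: 1, 1, 3, 0, 1, 2, 0, 4, 0, 0, 1, 3, 2, 3, 1, 3, 2, 3
Total = 1 + 1 + 3 + 0 + 1 + 2 + 0 + 4 + 0 + 0 + 1 + 3 + 2 + 3 + 1 + 3 + 2 + 3 = 30

30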